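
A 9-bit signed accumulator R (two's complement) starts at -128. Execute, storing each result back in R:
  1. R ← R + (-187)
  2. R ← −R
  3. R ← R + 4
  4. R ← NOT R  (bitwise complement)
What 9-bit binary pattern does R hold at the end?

Start: R = -128 = 110000000.
R = -128 + (-187) = -315; wraps to 197 = 011000101
R = −(197) = -197 = 100111011
R = -197 + 4 = -193 = 100111111
R = NOT 100111111 = 011000000 = 192

011000000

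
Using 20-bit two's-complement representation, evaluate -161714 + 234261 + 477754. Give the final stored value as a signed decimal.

-498275

-161714 + 234261 = 72547 (00010001101101100011)
72547 + 477754 = 550301 → wraps to -498275 (10000110010110011101)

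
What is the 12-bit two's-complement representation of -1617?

100110101111

|-1617| = 1617 = 011001010001 in 12 bits.
Invert the bits: 100110101110. Add 1: 100110101111.
Check: 100110101111 reads as 2479 − 4096 = -1617.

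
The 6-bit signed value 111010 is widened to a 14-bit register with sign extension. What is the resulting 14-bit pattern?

11111111111010

MSB of 111010 is 1; replicate it into the new high bits.
11111111|111010 → 11111111111010 (still -6).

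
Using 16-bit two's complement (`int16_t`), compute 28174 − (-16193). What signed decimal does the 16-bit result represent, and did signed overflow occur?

-21169; overflow

28174 → 0110111000001110
-16193 → 1100000010111111
Subtract via negate-and-add: invert 1100000010111111 + 1 = 0011111101000001 (i.e. 16193).
  0110111000001110
+ 0011111101000001
= 1010110101001111
Result 1010110101001111: MSB = 1 → 44367 − 65536 = -21169.
Both addends (after negating the subtrahend) are non-negative but the stored result is negative: signed overflow. The true value 28174 − (-16193) = 44367 lies outside [-32768, 32767].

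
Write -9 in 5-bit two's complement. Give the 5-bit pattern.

10111

|-9| = 9 = 01001 in 5 bits.
Invert the bits: 10110. Add 1: 10111.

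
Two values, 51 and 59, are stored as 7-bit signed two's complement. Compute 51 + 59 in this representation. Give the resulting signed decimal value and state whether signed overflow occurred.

-18; overflow

51 → 0110011
59 → 0111011
  0110011
+ 0111011
= 1101110
Result 1101110: MSB = 1 → 110 − 128 = -18.
Both addends are non-negative but the stored result is negative: signed overflow. The true value 51 + 59 = 110 lies outside [-64, 63].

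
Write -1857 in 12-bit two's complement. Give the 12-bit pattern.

100010111111

|-1857| = 1857 = 011101000001 in 12 bits.
Invert the bits: 100010111110. Add 1: 100010111111.
Check: 100010111111 reads as 2239 − 4096 = -1857.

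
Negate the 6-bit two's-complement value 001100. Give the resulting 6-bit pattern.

Invert: 110011. Add 1: 110100.
Check: 001100 = 12, 110100 = -12.

110100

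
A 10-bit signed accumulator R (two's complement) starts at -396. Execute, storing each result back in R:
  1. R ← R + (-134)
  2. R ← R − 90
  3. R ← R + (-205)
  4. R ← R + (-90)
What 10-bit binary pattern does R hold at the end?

Start: R = -396 = 1001110100.
R = -396 + (-134) = -530; wraps to 494 = 0111101110
R = 494 − 90 = 404 = 0110010100
R = 404 + (-205) = 199 = 0011000111
R = 199 + (-90) = 109 = 0001101101

0001101101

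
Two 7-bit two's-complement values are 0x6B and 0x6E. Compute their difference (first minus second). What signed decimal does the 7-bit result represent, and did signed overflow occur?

0x6B = 1101011 = -21 (signed)
0x6E = 1101110 = -18 (signed)
Subtract via negate-and-add: invert 1101110 + 1 = 0010010 (i.e. 18).
  1101011
+ 0010010
= 1111101
Result 1111101: MSB = 1 → 125 − 128 = -3.
Addends (after negating the subtrahend) have opposite signs, so signed overflow cannot occur.

-3; no overflow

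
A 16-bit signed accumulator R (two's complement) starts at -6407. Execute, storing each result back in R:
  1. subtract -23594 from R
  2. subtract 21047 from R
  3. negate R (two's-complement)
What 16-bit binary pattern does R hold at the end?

Start: R = -6407 = 1110011011111001.
R = -6407 − (-23594) = 17187 = 0100001100100011
R = 17187 − 21047 = -3860 = 1111000011101100
R = −(-3860) = 3860 = 0000111100010100

0000111100010100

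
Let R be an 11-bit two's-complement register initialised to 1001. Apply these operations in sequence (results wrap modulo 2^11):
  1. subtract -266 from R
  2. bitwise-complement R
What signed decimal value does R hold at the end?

780

Start: R = 1001 = 01111101001.
R = 1001 − (-266) = 1267; wraps to -781 = 10011110011
R = NOT 10011110011 = 01100001100 = 780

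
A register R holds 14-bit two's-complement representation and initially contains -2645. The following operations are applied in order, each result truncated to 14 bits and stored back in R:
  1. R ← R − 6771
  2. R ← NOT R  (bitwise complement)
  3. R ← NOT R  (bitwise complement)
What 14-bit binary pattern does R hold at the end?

01101100111000

Start: R = -2645 = 11010110101011.
R = -2645 − 6771 = -9416; wraps to 6968 = 01101100111000
R = NOT 01101100111000 = 10010011000111 = -6969
R = NOT 10010011000111 = 01101100111000 = 6968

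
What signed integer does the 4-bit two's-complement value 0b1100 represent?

-4

MSB is 1, so the value is negative.
Unsigned reading: 12. Subtract 2^4 = 16: 12 − 16 = -4.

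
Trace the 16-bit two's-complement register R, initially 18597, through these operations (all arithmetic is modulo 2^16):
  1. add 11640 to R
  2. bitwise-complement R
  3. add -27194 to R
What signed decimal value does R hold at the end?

8104

Start: R = 18597 = 0100100010100101.
R = 18597 + 11640 = 30237 = 0111011000011101
R = NOT 0111011000011101 = 1000100111100010 = -30238
R = -30238 + (-27194) = -57432; wraps to 8104 = 0001111110101000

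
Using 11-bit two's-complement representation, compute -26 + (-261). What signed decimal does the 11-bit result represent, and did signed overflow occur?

-26 → 11111100110
-261 → 11011111011
  11111100110
+ 11011111011
= 11011100001  (discard carry-out 1)
Result 11011100001: MSB = 1 → 1761 − 2048 = -287.
Both addends are negative and so is the stored result: no signed overflow.

-287; no overflow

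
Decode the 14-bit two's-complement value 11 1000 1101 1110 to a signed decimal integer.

-1826

MSB is 1, so the value is negative.
Unsigned reading: 14558. Subtract 2^14 = 16384: 14558 − 16384 = -1826.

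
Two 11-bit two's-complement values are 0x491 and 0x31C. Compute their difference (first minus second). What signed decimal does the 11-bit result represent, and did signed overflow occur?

373; overflow

0x491 = 10010010001 = -879 (signed)
0x31C = 01100011100 = 796 (signed)
Subtract via negate-and-add: invert 01100011100 + 1 = 10011100100 (i.e. -796).
  10010010001
+ 10011100100
= 00101110101  (discard carry-out 1)
Result 00101110101: MSB = 0 → value 373.
Both addends (after negating the subtrahend) are negative but the stored result is non-negative: signed overflow. The true value -879 − 796 = -1675 lies outside [-1024, 1023].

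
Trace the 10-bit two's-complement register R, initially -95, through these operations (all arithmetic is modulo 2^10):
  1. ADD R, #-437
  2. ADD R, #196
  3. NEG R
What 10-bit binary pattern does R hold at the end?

Start: R = -95 = 1110100001.
R = -95 + (-437) = -532; wraps to 492 = 0111101100
R = 492 + 196 = 688; wraps to -336 = 1010110000
R = −(-336) = 336 = 0101010000

0101010000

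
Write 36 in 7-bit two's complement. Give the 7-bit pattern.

0100100

36 is non-negative, so write it directly in 7 bits: 0100100.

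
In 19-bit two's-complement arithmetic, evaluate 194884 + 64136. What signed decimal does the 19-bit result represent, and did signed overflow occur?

194884 → 0101111100101000100
64136 → 0001111101010001000
  0101111100101000100
+ 0001111101010001000
= 0111111001111001100
Result 0111111001111001100: MSB = 0 → value 259020.
Both addends are non-negative and so is the stored result: no signed overflow.

259020; no overflow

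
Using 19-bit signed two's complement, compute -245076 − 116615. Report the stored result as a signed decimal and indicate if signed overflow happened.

162597; overflow

-245076 → 1000100001010101100
116615 → 0011100011110000111
Subtract via negate-and-add: invert 0011100011110000111 + 1 = 1100011100001111001 (i.e. -116615).
  1000100001010101100
+ 1100011100001111001
= 0100111101100100101  (discard carry-out 1)
Result 0100111101100100101: MSB = 0 → value 162597.
Both addends (after negating the subtrahend) are negative but the stored result is non-negative: signed overflow. The true value -245076 − 116615 = -361691 lies outside [-262144, 262143].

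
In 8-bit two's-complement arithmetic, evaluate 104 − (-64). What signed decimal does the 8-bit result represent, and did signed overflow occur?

-88; overflow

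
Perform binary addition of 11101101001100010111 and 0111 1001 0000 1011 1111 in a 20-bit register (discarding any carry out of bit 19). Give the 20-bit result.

01100110001111010110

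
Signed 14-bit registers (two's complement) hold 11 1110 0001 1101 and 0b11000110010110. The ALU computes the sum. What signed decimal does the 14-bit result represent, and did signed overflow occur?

11 1110 0001 1101 → 11111000011101 = -483 (signed)
0b11000110010110 → 11000110010110 = -3690 (signed)
  11111000011101
+ 11000110010110
= 10111110110011  (discard carry-out 1)
Result 10111110110011: MSB = 1 → 12211 − 16384 = -4173.
Both addends are negative and so is the stored result: no signed overflow.

-4173; no overflow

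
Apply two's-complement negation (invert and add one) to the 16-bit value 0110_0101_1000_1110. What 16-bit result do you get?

Invert: 1001101001110001. Add 1: 1001101001110010.

1001101001110010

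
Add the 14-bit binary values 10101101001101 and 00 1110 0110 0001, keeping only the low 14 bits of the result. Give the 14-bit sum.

  10101101001101
+ 00111001100001
= 11100110101110

11100110101110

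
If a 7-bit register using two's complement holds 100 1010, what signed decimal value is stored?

-54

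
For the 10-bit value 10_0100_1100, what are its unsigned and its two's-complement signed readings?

unsigned = 588, signed = -436

Unsigned: 1001001100 = 588.
Signed: MSB=1 → 588 − 1024 = -436.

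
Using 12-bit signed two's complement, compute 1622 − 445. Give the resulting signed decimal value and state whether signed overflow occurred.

1622 → 011001010110
445 → 000110111101
Subtract via negate-and-add: invert 000110111101 + 1 = 111001000011 (i.e. -445).
  011001010110
+ 111001000011
= 010010011001  (discard carry-out 1)
Result 010010011001: MSB = 0 → value 1177.
Addends (after negating the subtrahend) have opposite signs, so signed overflow cannot occur.

1177; no overflow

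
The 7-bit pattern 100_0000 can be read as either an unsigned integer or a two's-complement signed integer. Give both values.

Unsigned: 1000000 = 64.
Signed: MSB=1 → 64 − 128 = -64.

unsigned = 64, signed = -64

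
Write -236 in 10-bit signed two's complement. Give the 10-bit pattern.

1100010100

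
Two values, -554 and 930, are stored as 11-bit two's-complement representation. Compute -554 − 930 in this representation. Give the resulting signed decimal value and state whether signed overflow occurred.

564; overflow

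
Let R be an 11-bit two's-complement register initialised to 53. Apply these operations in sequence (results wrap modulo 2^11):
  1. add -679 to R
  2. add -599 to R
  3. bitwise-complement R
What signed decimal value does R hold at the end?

Start: R = 53 = 00000110101.
R = 53 + (-679) = -626 = 10110001110
R = -626 + (-599) = -1225; wraps to 823 = 01100110111
R = NOT 01100110111 = 10011001000 = -824

-824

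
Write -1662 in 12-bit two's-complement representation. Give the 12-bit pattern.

100110000010

|-1662| = 1662 = 011001111110 in 12 bits.
Invert the bits: 100110000001. Add 1: 100110000010.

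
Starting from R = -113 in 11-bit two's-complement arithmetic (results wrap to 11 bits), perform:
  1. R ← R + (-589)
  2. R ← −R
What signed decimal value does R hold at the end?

702

Start: R = -113 = 11110001111.
R = -113 + (-589) = -702 = 10101000010
R = −(-702) = 702 = 01010111110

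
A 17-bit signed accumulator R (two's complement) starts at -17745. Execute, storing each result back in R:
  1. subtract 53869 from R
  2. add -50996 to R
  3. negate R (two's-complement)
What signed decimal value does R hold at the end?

-8462

Start: R = -17745 = 11011101010101111.
R = -17745 − 53869 = -71614; wraps to 59458 = 01110100001000010
R = 59458 + (-50996) = 8462 = 00010000100001110
R = −(8462) = -8462 = 11101111011110010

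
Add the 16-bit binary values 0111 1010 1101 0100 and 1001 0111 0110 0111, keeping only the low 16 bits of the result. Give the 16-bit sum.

0001001000111011

  0111101011010100
+ 1001011101100111
= 0001001000111011  (discard carry-out 1)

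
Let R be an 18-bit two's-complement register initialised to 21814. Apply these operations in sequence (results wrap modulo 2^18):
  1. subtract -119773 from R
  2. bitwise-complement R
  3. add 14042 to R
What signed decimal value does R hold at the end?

Start: R = 21814 = 000101010100110110.
R = 21814 − (-119773) = 141587; wraps to -120557 = 100010100100010011
R = NOT 100010100100010011 = 011101011011101100 = 120556
R = 120556 + 14042 = 134598; wraps to -127546 = 100000110111000110

-127546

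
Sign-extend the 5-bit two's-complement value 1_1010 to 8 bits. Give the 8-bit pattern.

MSB of 11010 is 1; replicate it into the new high bits.
111|11010 → 11111010 (still -6).

11111010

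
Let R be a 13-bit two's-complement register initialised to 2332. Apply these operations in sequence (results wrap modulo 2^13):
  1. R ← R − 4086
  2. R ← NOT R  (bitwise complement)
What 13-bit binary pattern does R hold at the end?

Start: R = 2332 = 0100100011100.
R = 2332 − 4086 = -1754 = 1100100100110
R = NOT 1100100100110 = 0011011011001 = 1753

0011011011001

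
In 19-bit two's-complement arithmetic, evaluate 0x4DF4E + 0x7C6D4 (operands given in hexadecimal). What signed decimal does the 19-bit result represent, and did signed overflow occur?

0x4DF4E = 1001101111101001110 = -204978 (signed)
0x7C6D4 = 1111100011011010100 = -14636 (signed)
  1001101111101001110
+ 1111100011011010100
= 1001010011000100010  (discard carry-out 1)
Result 1001010011000100010: MSB = 1 → 304674 − 524288 = -219614.
Both addends are negative and so is the stored result: no signed overflow.

-219614; no overflow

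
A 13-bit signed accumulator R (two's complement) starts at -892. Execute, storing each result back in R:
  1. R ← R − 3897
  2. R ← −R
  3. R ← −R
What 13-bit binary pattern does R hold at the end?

0110101001011

Start: R = -892 = 1110010000100.
R = -892 − 3897 = -4789; wraps to 3403 = 0110101001011
R = −(3403) = -3403 = 1001010110101
R = −(-3403) = 3403 = 0110101001011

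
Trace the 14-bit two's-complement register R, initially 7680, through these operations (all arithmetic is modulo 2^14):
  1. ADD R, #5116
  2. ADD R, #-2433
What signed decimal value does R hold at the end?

Start: R = 7680 = 01111000000000.
R = 7680 + 5116 = 12796; wraps to -3588 = 11000111111100
R = -3588 + (-2433) = -6021 = 10100001111011

-6021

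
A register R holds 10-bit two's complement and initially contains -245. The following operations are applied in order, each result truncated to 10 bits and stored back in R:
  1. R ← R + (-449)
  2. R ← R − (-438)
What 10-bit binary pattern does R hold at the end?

1100000000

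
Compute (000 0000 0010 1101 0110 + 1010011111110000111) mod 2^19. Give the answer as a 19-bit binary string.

1010100001001011101

  0000000001011010110
+ 1010011111110000111
= 1010100001001011101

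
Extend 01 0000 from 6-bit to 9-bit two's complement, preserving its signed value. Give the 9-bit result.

000010000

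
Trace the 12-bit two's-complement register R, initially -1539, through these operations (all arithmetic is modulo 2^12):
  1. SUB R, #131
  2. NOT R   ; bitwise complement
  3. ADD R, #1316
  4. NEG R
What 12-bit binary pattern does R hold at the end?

010001010111

Start: R = -1539 = 100111111101.
R = -1539 − 131 = -1670 = 100101111010
R = NOT 100101111010 = 011010000101 = 1669
R = 1669 + 1316 = 2985; wraps to -1111 = 101110101001
R = −(-1111) = 1111 = 010001010111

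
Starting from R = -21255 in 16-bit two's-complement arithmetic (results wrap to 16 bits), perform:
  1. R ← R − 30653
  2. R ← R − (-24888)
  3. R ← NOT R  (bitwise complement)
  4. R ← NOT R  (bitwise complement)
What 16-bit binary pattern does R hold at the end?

1001011001110100

Start: R = -21255 = 1010110011111001.
R = -21255 − 30653 = -51908; wraps to 13628 = 0011010100111100
R = 13628 − (-24888) = 38516; wraps to -27020 = 1001011001110100
R = NOT 1001011001110100 = 0110100110001011 = 27019
R = NOT 0110100110001011 = 1001011001110100 = -27020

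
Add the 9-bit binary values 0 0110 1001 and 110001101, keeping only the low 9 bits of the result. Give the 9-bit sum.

  001101001
+ 110001101
= 111110110

111110110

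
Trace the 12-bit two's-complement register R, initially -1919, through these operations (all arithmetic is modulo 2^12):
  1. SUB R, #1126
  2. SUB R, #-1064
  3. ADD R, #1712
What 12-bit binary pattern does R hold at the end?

111011110011

Start: R = -1919 = 100010000001.
R = -1919 − 1126 = -3045; wraps to 1051 = 010000011011
R = 1051 − (-1064) = 2115; wraps to -1981 = 100001000011
R = -1981 + 1712 = -269 = 111011110011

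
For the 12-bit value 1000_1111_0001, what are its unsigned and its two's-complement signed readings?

Unsigned: 100011110001 = 2289.
Signed: MSB=1 → 2289 − 4096 = -1807.

unsigned = 2289, signed = -1807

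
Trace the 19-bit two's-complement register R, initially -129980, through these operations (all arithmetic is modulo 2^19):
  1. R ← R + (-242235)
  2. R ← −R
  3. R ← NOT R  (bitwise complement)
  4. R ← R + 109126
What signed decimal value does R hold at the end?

Start: R = -129980 = 1100000010001000100.
R = -129980 + (-242235) = -372215; wraps to 152073 = 0100101001000001001
R = −(152073) = -152073 = 1011010110111110111
R = NOT 1011010110111110111 = 0100101001000001000 = 152072
R = 152072 + 109126 = 261198 = 0111111110001001110

261198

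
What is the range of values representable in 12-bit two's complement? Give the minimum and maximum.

min = -2048, max = 2047

Minimum: −2^11 = -2048.
Maximum: 2^11 − 1 = 2047.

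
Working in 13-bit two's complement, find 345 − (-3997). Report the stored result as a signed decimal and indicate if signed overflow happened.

345 → 0000101011001
-3997 → 1000001100011
Subtract via negate-and-add: invert 1000001100011 + 1 = 0111110011101 (i.e. 3997).
  0000101011001
+ 0111110011101
= 1000011110110
Result 1000011110110: MSB = 1 → 4342 − 8192 = -3850.
Both addends (after negating the subtrahend) are non-negative but the stored result is negative: signed overflow. The true value 345 − (-3997) = 4342 lies outside [-4096, 4095].

-3850; overflow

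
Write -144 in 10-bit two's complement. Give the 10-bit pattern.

|-144| = 144 = 0010010000 in 10 bits.
Invert the bits: 1101101111. Add 1: 1101110000.
Check: 1101110000 reads as 880 − 1024 = -144.

1101110000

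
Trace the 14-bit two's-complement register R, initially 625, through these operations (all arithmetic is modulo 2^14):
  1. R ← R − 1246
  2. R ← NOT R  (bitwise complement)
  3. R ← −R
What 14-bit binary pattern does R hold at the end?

Start: R = 625 = 00001001110001.
R = 625 − 1246 = -621 = 11110110010011
R = NOT 11110110010011 = 00001001101100 = 620
R = −(620) = -620 = 11110110010100

11110110010100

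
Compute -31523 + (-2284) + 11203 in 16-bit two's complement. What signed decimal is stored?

-22604

-31523 + (-2284) = -33807 → wraps to 31729 (0111101111110001)
31729 + 11203 = 42932 → wraps to -22604 (1010011110110100)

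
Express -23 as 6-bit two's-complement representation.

101001

|-23| = 23 = 010111 in 6 bits.
Invert the bits: 101000. Add 1: 101001.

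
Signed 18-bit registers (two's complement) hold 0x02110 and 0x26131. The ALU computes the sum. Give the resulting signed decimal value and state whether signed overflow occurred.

-97727; no overflow

0x02110 = 000010000100010000 = 8464 (signed)
0x26131 = 100110000100110001 = -106191 (signed)
  000010000100010000
+ 100110000100110001
= 101000001001000001
Result 101000001001000001: MSB = 1 → 164417 − 262144 = -97727.
Addends have opposite signs, so signed overflow cannot occur.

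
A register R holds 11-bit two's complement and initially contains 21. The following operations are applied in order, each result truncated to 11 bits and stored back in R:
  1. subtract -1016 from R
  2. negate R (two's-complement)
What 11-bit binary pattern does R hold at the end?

Start: R = 21 = 00000010101.
R = 21 − (-1016) = 1037; wraps to -1011 = 10000001101
R = −(-1011) = 1011 = 01111110011

01111110011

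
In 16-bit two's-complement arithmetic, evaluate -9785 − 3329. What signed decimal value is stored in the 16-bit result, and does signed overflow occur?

-9785 → 1101100111000111
3329 → 0000110100000001
Subtract via negate-and-add: invert 0000110100000001 + 1 = 1111001011111111 (i.e. -3329).
  1101100111000111
+ 1111001011111111
= 1100110011000110  (discard carry-out 1)
Result 1100110011000110: MSB = 1 → 52422 − 65536 = -13114.
Both addends (after negating the subtrahend) are negative and so is the stored result: no signed overflow.

-13114; no overflow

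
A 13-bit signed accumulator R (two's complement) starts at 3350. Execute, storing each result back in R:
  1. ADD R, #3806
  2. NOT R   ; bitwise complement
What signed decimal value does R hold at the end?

Start: R = 3350 = 0110100010110.
R = 3350 + 3806 = 7156; wraps to -1036 = 1101111110100
R = NOT 1101111110100 = 0010000001011 = 1035

1035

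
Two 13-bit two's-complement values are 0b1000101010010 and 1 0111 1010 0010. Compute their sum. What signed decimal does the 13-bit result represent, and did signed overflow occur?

0b1000101010010 → 1000101010010 = -3758 (signed)
1 0111 1010 0010 → 1011110100010 = -2142 (signed)
  1000101010010
+ 1011110100010
= 0100011110100  (discard carry-out 1)
Result 0100011110100: MSB = 0 → value 2292.
Both addends are negative but the stored result is non-negative: signed overflow. The true value -3758 + (-2142) = -5900 lies outside [-4096, 4095].

2292; overflow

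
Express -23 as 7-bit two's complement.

|-23| = 23 = 0010111 in 7 bits.
Invert the bits: 1101000. Add 1: 1101001.
Check: 1101001 reads as 105 − 128 = -23.

1101001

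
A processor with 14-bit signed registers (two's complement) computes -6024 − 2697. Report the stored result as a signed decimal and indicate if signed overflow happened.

7663; overflow

-6024 → 10100001111000
2697 → 00101010001001
Subtract via negate-and-add: invert 00101010001001 + 1 = 11010101110111 (i.e. -2697).
  10100001111000
+ 11010101110111
= 01110111101111  (discard carry-out 1)
Result 01110111101111: MSB = 0 → value 7663.
Both addends (after negating the subtrahend) are negative but the stored result is non-negative: signed overflow. The true value -6024 − 2697 = -8721 lies outside [-8192, 8191].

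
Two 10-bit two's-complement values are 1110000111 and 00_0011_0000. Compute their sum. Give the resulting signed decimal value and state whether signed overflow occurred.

-73; no overflow

1110000111 = -121 (signed)
00_0011_0000 → 0000110000 = 48 (signed)
  1110000111
+ 0000110000
= 1110110111
Result 1110110111: MSB = 1 → 951 − 1024 = -73.
Addends have opposite signs, so signed overflow cannot occur.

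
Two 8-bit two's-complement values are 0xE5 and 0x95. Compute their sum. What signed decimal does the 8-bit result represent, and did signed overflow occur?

122; overflow

0xE5 = 11100101 = -27 (signed)
0x95 = 10010101 = -107 (signed)
  11100101
+ 10010101
= 01111010  (discard carry-out 1)
Result 01111010: MSB = 0 → value 122.
Both addends are negative but the stored result is non-negative: signed overflow. The true value -27 + (-107) = -134 lies outside [-128, 127].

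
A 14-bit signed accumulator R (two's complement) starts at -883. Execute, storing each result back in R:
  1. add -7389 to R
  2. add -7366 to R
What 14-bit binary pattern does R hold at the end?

00001011101010

Start: R = -883 = 11110010001101.
R = -883 + (-7389) = -8272; wraps to 8112 = 01111110110000
R = 8112 + (-7366) = 746 = 00001011101010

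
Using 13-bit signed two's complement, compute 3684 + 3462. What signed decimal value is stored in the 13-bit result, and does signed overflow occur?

-1046; overflow

3684 → 0111001100100
3462 → 0110110000110
  0111001100100
+ 0110110000110
= 1101111101010
Result 1101111101010: MSB = 1 → 7146 − 8192 = -1046.
Both addends are non-negative but the stored result is negative: signed overflow. The true value 3684 + 3462 = 7146 lies outside [-4096, 4095].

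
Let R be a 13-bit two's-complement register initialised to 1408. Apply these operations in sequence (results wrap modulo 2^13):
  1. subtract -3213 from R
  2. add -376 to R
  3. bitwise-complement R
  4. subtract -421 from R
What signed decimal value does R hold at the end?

-3825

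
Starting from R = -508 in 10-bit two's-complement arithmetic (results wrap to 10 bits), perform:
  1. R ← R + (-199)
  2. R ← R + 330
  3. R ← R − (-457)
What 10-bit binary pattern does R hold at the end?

Start: R = -508 = 1000000100.
R = -508 + (-199) = -707; wraps to 317 = 0100111101
R = 317 + 330 = 647; wraps to -377 = 1010000111
R = -377 − (-457) = 80 = 0001010000

0001010000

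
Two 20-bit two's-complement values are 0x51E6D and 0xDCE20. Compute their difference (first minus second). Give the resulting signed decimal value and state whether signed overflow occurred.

0x51E6D = 01010001111001101101 = 335469 (signed)
0xDCE20 = 11011100111000100000 = -143840 (signed)
Subtract via negate-and-add: invert 11011100111000100000 + 1 = 00100011000111100000 (i.e. 143840).
  01010001111001101101
+ 00100011000111100000
= 01110101000001001101
Result 01110101000001001101: MSB = 0 → value 479309.
Both addends (after negating the subtrahend) are non-negative and so is the stored result: no signed overflow.

479309; no overflow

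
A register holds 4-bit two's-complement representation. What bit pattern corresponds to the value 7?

7 is non-negative, so write it directly in 4 bits: 0111.

0111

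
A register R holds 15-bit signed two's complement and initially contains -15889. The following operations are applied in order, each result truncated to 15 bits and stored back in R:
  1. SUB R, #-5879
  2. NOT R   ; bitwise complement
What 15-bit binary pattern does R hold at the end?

Start: R = -15889 = 100000111101111.
R = -15889 − (-5879) = -10010 = 101100011100110
R = NOT 101100011100110 = 010011100011001 = 10009

010011100011001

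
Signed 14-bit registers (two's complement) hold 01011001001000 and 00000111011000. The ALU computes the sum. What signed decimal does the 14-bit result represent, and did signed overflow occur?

01011001001000 = 5704 (signed)
00000111011000 = 472 (signed)
  01011001001000
+ 00000111011000
= 01100000100000
Result 01100000100000: MSB = 0 → value 6176.
Both addends are non-negative and so is the stored result: no signed overflow.

6176; no overflow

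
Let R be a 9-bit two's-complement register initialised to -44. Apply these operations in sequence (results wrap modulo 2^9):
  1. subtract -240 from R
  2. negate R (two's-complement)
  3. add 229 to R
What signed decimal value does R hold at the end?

33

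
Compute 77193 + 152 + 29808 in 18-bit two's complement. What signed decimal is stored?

107153

77193 + 152 = 77345 (010010111000100001)
77345 + 29808 = 107153 (011010001010010001)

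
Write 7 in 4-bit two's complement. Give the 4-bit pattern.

0111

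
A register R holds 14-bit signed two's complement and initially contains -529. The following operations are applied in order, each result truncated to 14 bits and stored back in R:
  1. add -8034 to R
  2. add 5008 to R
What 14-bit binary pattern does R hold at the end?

Start: R = -529 = 11110111101111.
R = -529 + (-8034) = -8563; wraps to 7821 = 01111010001101
R = 7821 + 5008 = 12829; wraps to -3555 = 11001000011101

11001000011101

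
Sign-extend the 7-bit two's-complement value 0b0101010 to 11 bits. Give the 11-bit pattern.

00000101010

MSB of 0101010 is 0; replicate it into the new high bits.
0000|0101010 → 00000101010 (still 42).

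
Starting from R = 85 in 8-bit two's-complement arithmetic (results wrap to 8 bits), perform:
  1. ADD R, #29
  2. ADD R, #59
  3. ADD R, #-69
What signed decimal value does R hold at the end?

Start: R = 85 = 01010101.
R = 85 + 29 = 114 = 01110010
R = 114 + 59 = 173; wraps to -83 = 10101101
R = -83 + (-69) = -152; wraps to 104 = 01101000

104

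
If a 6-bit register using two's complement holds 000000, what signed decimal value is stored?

MSB is 0, so the value is non-negative: 000000 = 0.

0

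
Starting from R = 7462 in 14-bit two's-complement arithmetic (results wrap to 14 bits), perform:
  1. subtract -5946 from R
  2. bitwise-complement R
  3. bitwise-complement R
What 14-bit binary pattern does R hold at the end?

11010001100000

Start: R = 7462 = 01110100100110.
R = 7462 − (-5946) = 13408; wraps to -2976 = 11010001100000
R = NOT 11010001100000 = 00101110011111 = 2975
R = NOT 00101110011111 = 11010001100000 = -2976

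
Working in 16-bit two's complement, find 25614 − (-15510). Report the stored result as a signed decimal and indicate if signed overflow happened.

-24412; overflow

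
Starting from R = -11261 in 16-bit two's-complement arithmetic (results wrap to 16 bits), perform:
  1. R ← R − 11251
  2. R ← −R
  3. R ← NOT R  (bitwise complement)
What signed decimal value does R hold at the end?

-22513

Start: R = -11261 = 1101010000000011.
R = -11261 − 11251 = -22512 = 1010100000010000
R = −(-22512) = 22512 = 0101011111110000
R = NOT 0101011111110000 = 1010100000001111 = -22513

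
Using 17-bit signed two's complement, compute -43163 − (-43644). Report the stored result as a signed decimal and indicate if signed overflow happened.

481; no overflow

-43163 → 10101011101100101
-43644 → 10101010110000100
Subtract via negate-and-add: invert 10101010110000100 + 1 = 01010101001111100 (i.e. 43644).
  10101011101100101
+ 01010101001111100
= 00000000111100001  (discard carry-out 1)
Result 00000000111100001: MSB = 0 → value 481.
Addends (after negating the subtrahend) have opposite signs, so signed overflow cannot occur.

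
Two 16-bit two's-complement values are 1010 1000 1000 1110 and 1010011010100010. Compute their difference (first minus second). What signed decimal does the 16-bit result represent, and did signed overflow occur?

492; no overflow

1010 1000 1000 1110 → 1010100010001110 = -22386 (signed)
1010011010100010 = -22878 (signed)
Subtract via negate-and-add: invert 1010011010100010 + 1 = 0101100101011110 (i.e. 22878).
  1010100010001110
+ 0101100101011110
= 0000000111101100  (discard carry-out 1)
Result 0000000111101100: MSB = 0 → value 492.
Addends (after negating the subtrahend) have opposite signs, so signed overflow cannot occur.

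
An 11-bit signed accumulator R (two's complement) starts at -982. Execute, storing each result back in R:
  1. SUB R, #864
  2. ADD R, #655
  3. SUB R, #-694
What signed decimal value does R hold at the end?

Start: R = -982 = 10000101010.
R = -982 − 864 = -1846; wraps to 202 = 00011001010
R = 202 + 655 = 857 = 01101011001
R = 857 − (-694) = 1551; wraps to -497 = 11000001111

-497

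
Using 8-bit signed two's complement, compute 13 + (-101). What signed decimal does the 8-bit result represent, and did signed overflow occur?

13 → 00001101
-101 → 10011011
  00001101
+ 10011011
= 10101000
Result 10101000: MSB = 1 → 168 − 256 = -88.
Addends have opposite signs, so signed overflow cannot occur.

-88; no overflow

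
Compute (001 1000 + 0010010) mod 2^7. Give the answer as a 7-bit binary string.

0101010

  0011000
+ 0010010
= 0101010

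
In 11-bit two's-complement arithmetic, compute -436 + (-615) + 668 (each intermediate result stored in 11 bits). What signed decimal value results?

-436 + (-615) = -1051 → wraps to 997 (01111100101)
997 + 668 = 1665 → wraps to -383 (11010000001)

-383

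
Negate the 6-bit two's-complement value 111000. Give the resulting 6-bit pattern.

Invert: 000111. Add 1: 001000.
Check: 111000 = -8, 001000 = 8.

001000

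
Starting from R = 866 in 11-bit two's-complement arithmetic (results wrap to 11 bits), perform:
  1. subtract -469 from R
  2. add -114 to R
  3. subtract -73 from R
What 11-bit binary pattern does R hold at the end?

10100001110

Start: R = 866 = 01101100010.
R = 866 − (-469) = 1335; wraps to -713 = 10100110111
R = -713 + (-114) = -827 = 10011000101
R = -827 − (-73) = -754 = 10100001110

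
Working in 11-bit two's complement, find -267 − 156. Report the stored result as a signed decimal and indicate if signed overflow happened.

-423; no overflow

-267 → 11011110101
156 → 00010011100
Subtract via negate-and-add: invert 00010011100 + 1 = 11101100100 (i.e. -156).
  11011110101
+ 11101100100
= 11001011001  (discard carry-out 1)
Result 11001011001: MSB = 1 → 1625 − 2048 = -423.
Both addends (after negating the subtrahend) are negative and so is the stored result: no signed overflow.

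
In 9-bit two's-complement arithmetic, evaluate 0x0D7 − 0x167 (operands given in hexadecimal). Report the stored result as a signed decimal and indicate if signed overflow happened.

0x0D7 = 011010111 = 215 (signed)
0x167 = 101100111 = -153 (signed)
Subtract via negate-and-add: invert 101100111 + 1 = 010011001 (i.e. 153).
  011010111
+ 010011001
= 101110000
Result 101110000: MSB = 1 → 368 − 512 = -144.
Both addends (after negating the subtrahend) are non-negative but the stored result is negative: signed overflow. The true value 215 − (-153) = 368 lies outside [-256, 255].

-144; overflow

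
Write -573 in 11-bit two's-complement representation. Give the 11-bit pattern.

|-573| = 573 = 01000111101 in 11 bits.
Invert the bits: 10111000010. Add 1: 10111000011.
Check: 10111000011 reads as 1475 − 2048 = -573.

10111000011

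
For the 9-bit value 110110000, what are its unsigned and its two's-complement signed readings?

unsigned = 432, signed = -80

Unsigned: 110110000 = 432.
Signed: MSB=1 → 432 − 512 = -80.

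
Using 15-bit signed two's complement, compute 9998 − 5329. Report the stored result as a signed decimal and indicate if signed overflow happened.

4669; no overflow

9998 → 010011100001110
5329 → 001010011010001
Subtract via negate-and-add: invert 001010011010001 + 1 = 110101100101111 (i.e. -5329).
  010011100001110
+ 110101100101111
= 001001000111101  (discard carry-out 1)
Result 001001000111101: MSB = 0 → value 4669.
Addends (after negating the subtrahend) have opposite signs, so signed overflow cannot occur.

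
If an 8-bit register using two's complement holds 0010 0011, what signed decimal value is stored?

MSB is 0, so the value is non-negative: 00100011 = 35.

35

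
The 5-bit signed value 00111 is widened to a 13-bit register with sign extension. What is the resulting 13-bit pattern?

0000000000111

MSB of 00111 is 0; replicate it into the new high bits.
00000000|00111 → 0000000000111 (still 7).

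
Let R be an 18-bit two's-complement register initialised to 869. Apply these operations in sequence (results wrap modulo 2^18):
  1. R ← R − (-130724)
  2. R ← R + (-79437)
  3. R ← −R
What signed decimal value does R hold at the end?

-52156

Start: R = 869 = 000000001101100101.
R = 869 − (-130724) = 131593; wraps to -130551 = 100000001000001001
R = -130551 + (-79437) = -209988; wraps to 52156 = 001100101110111100
R = −(52156) = -52156 = 110011010001000100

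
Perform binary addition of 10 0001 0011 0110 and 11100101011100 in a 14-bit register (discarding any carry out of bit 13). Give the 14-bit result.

01101010010010

  10000100110110
+ 11100101011100
= 01101010010010  (discard carry-out 1)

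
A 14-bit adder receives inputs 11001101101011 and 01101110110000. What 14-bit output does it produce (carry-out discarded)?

00111100011011

  11001101101011
+ 01101110110000
= 00111100011011  (discard carry-out 1)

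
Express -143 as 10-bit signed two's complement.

|-143| = 143 = 0010001111 in 10 bits.
Invert the bits: 1101110000. Add 1: 1101110001.
Check: 1101110001 reads as 881 − 1024 = -143.

1101110001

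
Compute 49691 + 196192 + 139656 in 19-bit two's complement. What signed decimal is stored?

-138749

49691 + 196192 = 245883 (0111100000001111011)
245883 + 139656 = 385539 → wraps to -138749 (1011110001000000011)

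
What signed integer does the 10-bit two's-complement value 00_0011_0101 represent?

MSB is 0, so the value is non-negative: 0000110101 = 53.

53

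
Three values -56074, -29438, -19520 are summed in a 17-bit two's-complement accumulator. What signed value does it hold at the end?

26040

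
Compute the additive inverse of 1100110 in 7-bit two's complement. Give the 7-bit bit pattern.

Invert: 0011001. Add 1: 0011010.
Check: 1100110 = -26, 0011010 = 26.

0011010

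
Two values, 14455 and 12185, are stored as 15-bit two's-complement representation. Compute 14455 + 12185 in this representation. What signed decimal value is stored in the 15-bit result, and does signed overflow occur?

-6128; overflow

14455 → 011100001110111
12185 → 010111110011001
  011100001110111
+ 010111110011001
= 110100000010000
Result 110100000010000: MSB = 1 → 26640 − 32768 = -6128.
Both addends are non-negative but the stored result is negative: signed overflow. The true value 14455 + 12185 = 26640 lies outside [-16384, 16383].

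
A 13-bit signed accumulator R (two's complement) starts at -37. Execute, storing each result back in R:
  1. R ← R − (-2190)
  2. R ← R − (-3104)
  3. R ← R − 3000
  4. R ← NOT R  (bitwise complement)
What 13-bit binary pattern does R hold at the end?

1011100101110

Start: R = -37 = 1111111011011.
R = -37 − (-2190) = 2153 = 0100001101001
R = 2153 − (-3104) = 5257; wraps to -2935 = 1010010001001
R = -2935 − 3000 = -5935; wraps to 2257 = 0100011010001
R = NOT 0100011010001 = 1011100101110 = -2258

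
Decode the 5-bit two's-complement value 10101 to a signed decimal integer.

-11

MSB is 1, so the value is negative.
Unsigned reading: 21. Subtract 2^5 = 32: 21 − 32 = -11.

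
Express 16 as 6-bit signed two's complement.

16 is non-negative, so write it directly in 6 bits: 010000.

010000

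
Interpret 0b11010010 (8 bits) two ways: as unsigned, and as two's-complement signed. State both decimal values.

unsigned = 210, signed = -46

Unsigned: 11010010 = 210.
Signed: MSB=1 → 210 − 256 = -46.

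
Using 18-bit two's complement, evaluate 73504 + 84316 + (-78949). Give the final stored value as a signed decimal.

78871

73504 + 84316 = 157820 → wraps to -104324 (100110100001111100)
-104324 + (-78949) = -183273 → wraps to 78871 (010011010000010111)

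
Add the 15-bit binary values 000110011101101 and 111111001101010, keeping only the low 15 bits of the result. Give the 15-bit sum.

000101101010111

  000110011101101
+ 111111001101010
= 000101101010111  (discard carry-out 1)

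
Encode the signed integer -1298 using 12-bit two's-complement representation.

101011101110

|-1298| = 1298 = 010100010010 in 12 bits.
Invert the bits: 101011101101. Add 1: 101011101110.
Check: 101011101110 reads as 2798 − 4096 = -1298.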